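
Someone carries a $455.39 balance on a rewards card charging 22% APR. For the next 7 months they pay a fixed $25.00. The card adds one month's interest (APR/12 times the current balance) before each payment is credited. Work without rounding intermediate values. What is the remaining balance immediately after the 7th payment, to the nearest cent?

$332.22

Monthly rate r = 22%/12 = 1.83333% = 0.0183333.
Each month: B ← B·(1+r) − $25.00.
Month 1: interest $8.35; balance after payment $438.74.
Month 2: interest $8.04; balance after payment $421.78.
Month 3: interest $7.73; balance after payment $404.52.
Month 4: interest $7.42; balance after payment $386.93.
Month 5: interest $7.09; balance after payment $369.02.
Month 6: interest $6.77; balance after payment $350.79.
Month 7: interest $6.43; balance after payment $332.22.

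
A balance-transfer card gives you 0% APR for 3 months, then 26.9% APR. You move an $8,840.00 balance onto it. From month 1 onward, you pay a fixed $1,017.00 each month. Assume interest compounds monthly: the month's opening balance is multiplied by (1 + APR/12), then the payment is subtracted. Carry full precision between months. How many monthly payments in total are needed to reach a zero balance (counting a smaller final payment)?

10 months

Promo months 1–3 at r₀ = 0%/12 = 0; months 4+ at r₁ = 26.9%/12 = 0.0224167.
After month 3 (no interest yet): B = $8,840.00 − 3·$1,017.00 = $5,789.00.
Then at r₁ with $1,017.00/mo: n₂ = −ln(1 − r₁·B/P)/ln(1+r₁) ≈ 6.16 → 7 more payments.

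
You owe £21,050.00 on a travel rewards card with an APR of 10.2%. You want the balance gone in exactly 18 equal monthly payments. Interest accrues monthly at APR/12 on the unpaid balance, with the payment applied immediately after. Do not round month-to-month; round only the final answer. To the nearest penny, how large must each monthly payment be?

£1,266.14

Monthly rate r = 10.2%/12 = 0.85% = 0.0085.
Level-payment amortization: P = B₀·r / (1 − (1+r)^(−n)) = 21050.00·0.0085 / (1 − 1.0085^(−18)).
Denominator 1 − (1+r)^(−18) = 0.141315242.
P = 178.925 / 0.141315242 ≈ 1266.14.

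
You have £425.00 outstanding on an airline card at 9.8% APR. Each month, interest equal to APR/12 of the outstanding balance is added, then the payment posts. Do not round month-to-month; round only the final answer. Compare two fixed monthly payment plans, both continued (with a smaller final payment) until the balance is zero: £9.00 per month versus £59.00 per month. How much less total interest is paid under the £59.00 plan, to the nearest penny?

Monthly rate r = 9.8%/12 = 0.816667% = 0.00816667.
At £9.00/mo: n = ⌈−ln(1 − rB₀/P)/ln(1+r)⌉ = 60 payments (last £8.09); total interest = total paid − £425.00 = £114.09.
At £59.00/mo: 8 payments (last £26.86); total interest £14.86.
Interest saved = £114.09 − £14.86 = £99.23.

£99.23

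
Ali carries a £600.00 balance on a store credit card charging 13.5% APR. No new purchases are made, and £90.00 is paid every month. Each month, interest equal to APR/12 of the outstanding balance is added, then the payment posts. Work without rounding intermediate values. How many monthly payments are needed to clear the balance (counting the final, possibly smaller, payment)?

Monthly rate r = 13.5%/12 = 1.125% = 0.01125.
Recurrence: B ← B·(1+r) − £90.00.
Month 1: interest £6.75; balance after payment £516.75.
Month 2: interest £5.81; balance after payment £432.56.
Closed form: n = −ln(1 − rB₀/P)/ln(1+r) = −ln(0.925)/ln(1.01125) ≈ 6.969, so the balance reaches zero during payment 7.

7 months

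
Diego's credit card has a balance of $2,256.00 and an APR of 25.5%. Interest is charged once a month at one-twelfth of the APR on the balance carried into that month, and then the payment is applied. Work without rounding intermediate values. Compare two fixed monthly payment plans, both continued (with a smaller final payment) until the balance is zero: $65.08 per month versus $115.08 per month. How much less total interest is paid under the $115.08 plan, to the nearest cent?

$1,180.22

Monthly rate r = 25.5%/12 = 2.125% = 0.02125.
At $65.08/mo: n = ⌈−ln(1 − rB₀/P)/ln(1+r)⌉ = 64 payments (last $29.50); total interest = total paid − $2,256.00 = $1,873.54.
At $115.08/mo: 26 payments (last $72.32); total interest $693.32.
Interest saved = $1,873.54 − $693.32 = $1,180.22.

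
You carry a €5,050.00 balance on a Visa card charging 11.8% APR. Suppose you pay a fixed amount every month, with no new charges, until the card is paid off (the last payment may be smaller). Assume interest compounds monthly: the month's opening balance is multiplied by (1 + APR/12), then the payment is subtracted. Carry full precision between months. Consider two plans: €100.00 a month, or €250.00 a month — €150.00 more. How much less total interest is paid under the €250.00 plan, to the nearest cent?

€1,356.35

Monthly rate r = 11.8%/12 = 0.983333% = 0.00983333.
At €100.00/mo: n = ⌈−ln(1 − rB₀/P)/ln(1+r)⌉ = 71 payments (last €14.02); total interest = total paid − €5,050.00 = €1,964.02.
At €250.00/mo: 23 payments (last €157.67); total interest €607.67.
Interest saved = €1,964.02 − €607.67 = €1,356.35.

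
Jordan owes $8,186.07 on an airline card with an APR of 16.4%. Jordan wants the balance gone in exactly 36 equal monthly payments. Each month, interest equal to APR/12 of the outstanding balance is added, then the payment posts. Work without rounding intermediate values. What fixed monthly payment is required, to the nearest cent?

Monthly rate r = 16.4%/12 = 1.36667% = 0.0136667.
Level-payment amortization: P = B₀·r / (1 − (1+r)^(−n)) = 8186.07·0.0136667 / (1 − 1.01367^(−36)).
Denominator 1 − (1+r)^(−36) = 0.386557241.
P = 111.876 / 0.386557241 ≈ 289.42.

$289.42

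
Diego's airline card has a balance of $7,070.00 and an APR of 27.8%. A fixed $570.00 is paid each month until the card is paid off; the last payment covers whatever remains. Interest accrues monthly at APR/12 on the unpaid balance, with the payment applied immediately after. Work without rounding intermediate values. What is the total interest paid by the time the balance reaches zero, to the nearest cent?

$1,362.26

Monthly rate r = 27.8%/12 = 2.31667% = 0.0231667.
Payoff takes n = ⌈−ln(1 − rB₀/P)/ln(1+r)⌉ = ⌈14.792⌉ = 15 payments; the last is $452.26.
Total paid = 14·$570.00 + $452.26 = $8,432.26.
Total interest = total paid − principal = $8,432.26 − $7,070.00 = $1,362.26.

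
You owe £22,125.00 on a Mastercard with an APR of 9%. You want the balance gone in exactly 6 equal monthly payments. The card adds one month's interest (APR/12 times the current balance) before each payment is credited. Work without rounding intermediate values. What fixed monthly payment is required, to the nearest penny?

Monthly rate r = 9%/12 = 0.75% = 0.0075.
Level-payment amortization: P = B₀·r / (1 − (1+r)^(−n)) = 22125.00·0.0075 / (1 − 1.0075^(−6)).
Denominator 1 − (1+r)^(−6) = 0.0438419822.
P = 165.938 / 0.0438419822 ≈ 3784.90.

£3,784.90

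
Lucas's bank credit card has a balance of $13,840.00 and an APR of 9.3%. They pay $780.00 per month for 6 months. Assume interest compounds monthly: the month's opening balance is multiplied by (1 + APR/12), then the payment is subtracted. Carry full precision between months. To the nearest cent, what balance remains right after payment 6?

$9,724.54

Monthly rate r = 9.3%/12 = 0.775% = 0.00775.
Each month: B ← B·(1+r) − $780.00.
Month 1: interest $107.26; balance after payment $13,167.26.
Month 2: interest $102.05; balance after payment $12,489.31.
Month 3: interest $96.79; balance after payment $11,806.10.
Month 4: interest $91.50; balance after payment $11,117.60.
Month 5: interest $86.16; balance after payment $10,423.76.
Month 6: interest $80.78; balance after payment $9,724.54.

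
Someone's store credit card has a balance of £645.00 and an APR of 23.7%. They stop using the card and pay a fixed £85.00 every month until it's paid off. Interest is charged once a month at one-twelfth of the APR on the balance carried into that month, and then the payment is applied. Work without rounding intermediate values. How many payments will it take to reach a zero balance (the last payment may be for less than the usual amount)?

9 payments

Monthly rate r = 23.7%/12 = 1.975% = 0.01975.
Recurrence: B ← B·(1+r) − £85.00.
Month 1: interest £12.74; balance after payment £572.74.
Month 2: interest £11.31; balance after payment £499.05.
Closed form: n = −ln(1 − rB₀/P)/ln(1+r) = −ln(0.85013)/ln(1.01975) ≈ 8.302, so the balance reaches zero during payment 9.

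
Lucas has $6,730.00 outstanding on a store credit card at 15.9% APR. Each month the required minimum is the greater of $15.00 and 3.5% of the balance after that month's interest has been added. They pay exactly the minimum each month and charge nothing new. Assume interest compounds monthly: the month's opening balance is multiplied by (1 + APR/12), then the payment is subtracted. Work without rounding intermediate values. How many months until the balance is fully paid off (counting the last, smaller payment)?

159 months

Monthly rate r = 15.9%/12 = 1.325% = 0.01325.
While 3.5% of the post-interest balance exceeds $15.00, each month B ← (B·(1+r))·(1 − 0.035), i.e. B shrinks by the factor (1+r)·0.965 = 0.97779.
This holds for months 1–124. Entering month 125 the balance is $415.20; 3.5% of the post-interest balance is now below $15.00, so the flat $15.00 minimum applies from here.
From month 125 a fixed $15.00 at rate r clears $415.20 in 35 more payments. Total: 124 + 35 = 159 months.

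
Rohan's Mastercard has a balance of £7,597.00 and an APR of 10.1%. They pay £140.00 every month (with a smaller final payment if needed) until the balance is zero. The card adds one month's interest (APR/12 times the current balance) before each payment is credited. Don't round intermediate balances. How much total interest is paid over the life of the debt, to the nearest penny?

£2,594.58

Monthly rate r = 10.1%/12 = 0.841667% = 0.00841667.
Payoff takes n = ⌈−ln(1 − rB₀/P)/ln(1+r)⌉ = ⌈72.796⌉ = 73 payments; the last is £111.58.
Total paid = 72·£140.00 + £111.58 = £10,191.58.
Total interest = total paid − principal = £10,191.58 − £7,597.00 = £2,594.58.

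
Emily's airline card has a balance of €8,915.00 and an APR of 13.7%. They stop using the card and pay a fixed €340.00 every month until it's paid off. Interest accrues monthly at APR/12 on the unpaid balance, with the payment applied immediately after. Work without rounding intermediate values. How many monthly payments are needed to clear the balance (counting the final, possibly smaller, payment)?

32 months

Monthly rate r = 13.7%/12 = 1.14167% = 0.0114167.
Recurrence: B ← B·(1+r) − €340.00.
Month 1: interest €101.78; balance after payment €8,676.78.
Month 2: interest €99.06; balance after payment €8,435.84.
Closed form: n = −ln(1 − rB₀/P)/ln(1+r) = −ln(0.70065)/ln(1.01142) ≈ 31.338, so the balance reaches zero during payment 32.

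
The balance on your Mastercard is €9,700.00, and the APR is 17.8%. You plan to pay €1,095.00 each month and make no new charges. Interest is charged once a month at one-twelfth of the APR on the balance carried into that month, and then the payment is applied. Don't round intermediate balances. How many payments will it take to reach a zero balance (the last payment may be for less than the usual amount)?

Monthly rate r = 17.8%/12 = 1.48333% = 0.0148333.
Recurrence: B ← B·(1+r) − €1,095.00.
Month 1: interest €143.88; balance after payment €8,748.88.
Month 2: interest €129.78; balance after payment €7,783.66.
Closed form: n = −ln(1 − rB₀/P)/ln(1+r) = −ln(0.8686)/ln(1.01483) ≈ 9.567, so the balance reaches zero during payment 10.

10 payments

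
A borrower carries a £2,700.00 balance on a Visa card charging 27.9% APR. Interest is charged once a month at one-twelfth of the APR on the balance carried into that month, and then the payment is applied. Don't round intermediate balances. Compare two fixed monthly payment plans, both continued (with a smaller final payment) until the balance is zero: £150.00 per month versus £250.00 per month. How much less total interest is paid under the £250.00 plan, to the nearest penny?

£392.79

Monthly rate r = 27.9%/12 = 2.325% = 0.02325.
At £150.00/mo: n = ⌈−ln(1 − rB₀/P)/ln(1+r)⌉ = 24 payments (last £88.63); total interest = total paid − £2,700.00 = £838.63.
At £250.00/mo: 13 payments (last £145.84); total interest £445.84.
Interest saved = £838.63 − £445.84 = £392.79.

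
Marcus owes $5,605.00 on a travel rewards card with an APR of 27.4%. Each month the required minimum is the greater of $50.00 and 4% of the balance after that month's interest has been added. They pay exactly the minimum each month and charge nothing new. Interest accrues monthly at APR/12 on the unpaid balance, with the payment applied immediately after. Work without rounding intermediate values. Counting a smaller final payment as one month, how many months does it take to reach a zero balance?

120 months

Monthly rate r = 27.4%/12 = 2.28333% = 0.0228333.
While 4% of the post-interest balance exceeds $50.00, each month B ← (B·(1+r))·(1 − 0.04), i.e. B shrinks by the factor (1+r)·0.96 = 0.98192.
This holds for months 1–84. Entering month 85 the balance is $1,210.51; 4% of the post-interest balance is now below $50.00, so the flat $50.00 minimum applies from here.
From month 85 a fixed $50.00 at rate r clears $1,210.51 in 36 more payments. Total: 84 + 36 = 120 months.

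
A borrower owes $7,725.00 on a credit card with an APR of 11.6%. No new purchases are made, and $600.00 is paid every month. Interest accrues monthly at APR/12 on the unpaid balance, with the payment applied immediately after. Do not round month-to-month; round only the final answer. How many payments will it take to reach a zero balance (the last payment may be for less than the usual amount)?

Monthly rate r = 11.6%/12 = 0.966667% = 0.00966667.
Recurrence: B ← B·(1+r) − $600.00.
Month 1: interest $74.67; balance after payment $7,199.68.
Month 2: interest $69.60; balance after payment $6,669.27.
Closed form: n = −ln(1 − rB₀/P)/ln(1+r) = −ln(0.87554)/ln(1.00967) ≈ 13.816, so the balance reaches zero during payment 14.

14 months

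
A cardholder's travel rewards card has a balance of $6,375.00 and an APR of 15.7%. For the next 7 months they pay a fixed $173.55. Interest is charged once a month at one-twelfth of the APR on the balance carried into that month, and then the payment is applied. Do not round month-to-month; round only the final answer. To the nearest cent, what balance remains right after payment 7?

$5,718.68

Monthly rate r = 15.7%/12 = 1.30833% = 0.0130833.
Each month: B ← B·(1+r) − $173.55.
Month 1: interest $83.41; balance after payment $6,284.86.
Month 2: interest $82.23; balance after payment $6,193.53.
Month 3: interest $81.03; balance after payment $6,101.02.
Month 4: interest $79.82; balance after payment $6,007.29.
Month 5: interest $78.60; balance after payment $5,912.33.
Month 6: interest $77.35; balance after payment $5,816.14.
Month 7: interest $76.09; balance after payment $5,718.68.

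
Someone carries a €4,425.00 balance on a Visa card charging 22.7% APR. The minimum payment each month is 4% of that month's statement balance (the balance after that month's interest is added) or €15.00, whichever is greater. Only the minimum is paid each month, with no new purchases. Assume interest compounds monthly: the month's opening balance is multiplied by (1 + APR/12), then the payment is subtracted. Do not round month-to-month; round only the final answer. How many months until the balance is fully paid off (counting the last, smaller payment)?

Monthly rate r = 22.7%/12 = 1.89167% = 0.0189167.
While 4% of the post-interest balance exceeds €15.00, each month B ← (B·(1+r))·(1 − 0.04), i.e. B shrinks by the factor (1+r)·0.96 = 0.97816.
This holds for months 1–113. Entering month 114 the balance is €364.95; 4% of the post-interest balance is now below €15.00, so the flat €15.00 minimum applies from here.
From month 114 a fixed €15.00 at rate r clears €364.95 in 33 more payments. Total: 113 + 33 = 146 months.

146 months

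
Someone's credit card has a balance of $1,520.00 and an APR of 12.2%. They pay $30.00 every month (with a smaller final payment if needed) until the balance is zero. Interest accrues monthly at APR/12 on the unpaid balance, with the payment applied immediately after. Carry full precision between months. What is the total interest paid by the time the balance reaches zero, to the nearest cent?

$626.78

Monthly rate r = 12.2%/12 = 1.01667% = 0.0101667.
Payoff takes n = ⌈−ln(1 − rB₀/P)/ln(1+r)⌉ = ⌈71.558⌉ = 72 payments; the last is $16.78.
Total paid = 71·$30.00 + $16.78 = $2,146.78.
Total interest = total paid − principal = $2,146.78 − $1,520.00 = $626.78.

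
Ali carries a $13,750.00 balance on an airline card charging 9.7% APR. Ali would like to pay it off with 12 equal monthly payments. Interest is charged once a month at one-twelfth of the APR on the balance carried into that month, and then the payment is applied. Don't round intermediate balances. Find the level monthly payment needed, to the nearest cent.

Monthly rate r = 9.7%/12 = 0.808333% = 0.00808333.
Level-payment amortization: P = B₀·r / (1 − (1+r)^(−n)) = 13750.00·0.00808333 / (1 − 1.00808^(−12)).
Denominator 1 − (1+r)^(−12) = 0.0920900309.
P = 111.146 / 0.0920900309 ≈ 1206.93.

$1,206.93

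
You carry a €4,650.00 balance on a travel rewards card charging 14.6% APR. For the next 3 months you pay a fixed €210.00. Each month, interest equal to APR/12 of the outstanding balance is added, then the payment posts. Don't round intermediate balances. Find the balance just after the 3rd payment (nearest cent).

€4,184.10

Monthly rate r = 14.6%/12 = 1.21667% = 0.0121667.
Each month: B ← B·(1+r) − €210.00.
Month 1: interest €56.57; balance after payment €4,496.57.
Month 2: interest €54.71; balance after payment €4,341.28.
Month 3: interest €52.82; balance after payment €4,184.10.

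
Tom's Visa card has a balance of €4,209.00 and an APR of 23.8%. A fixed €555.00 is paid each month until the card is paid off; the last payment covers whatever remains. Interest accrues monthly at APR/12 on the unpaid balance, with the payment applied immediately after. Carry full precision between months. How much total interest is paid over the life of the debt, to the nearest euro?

€399

Monthly rate r = 23.8%/12 = 1.98333% = 0.0198333.
Payoff takes n = ⌈−ln(1 − rB₀/P)/ln(1+r)⌉ = ⌈8.300⌉ = 9 payments; the last is €167.59.
Total paid = 8·€555.00 + €167.59 = €4,607.59.
Total interest = total paid − principal = €4,607.59 − €4,209.00 = €398.59.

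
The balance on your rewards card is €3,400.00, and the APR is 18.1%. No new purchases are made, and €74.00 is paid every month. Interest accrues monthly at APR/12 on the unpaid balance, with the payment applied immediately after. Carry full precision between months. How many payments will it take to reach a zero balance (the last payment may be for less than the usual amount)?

79 months

Monthly rate r = 18.1%/12 = 1.50833% = 0.0150833.
Recurrence: B ← B·(1+r) − €74.00.
Month 1: interest €51.28; balance after payment €3,377.28.
Month 2: interest €50.94; balance after payment €3,354.22.
Closed form: n = −ln(1 − rB₀/P)/ln(1+r) = −ln(0.30698)/ln(1.01508) ≈ 78.885, so the balance reaches zero during payment 79.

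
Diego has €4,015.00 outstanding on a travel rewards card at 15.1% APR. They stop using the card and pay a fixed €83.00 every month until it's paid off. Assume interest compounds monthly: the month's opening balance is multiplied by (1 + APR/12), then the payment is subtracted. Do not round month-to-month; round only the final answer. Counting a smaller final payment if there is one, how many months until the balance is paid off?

Monthly rate r = 15.1%/12 = 1.25833% = 0.0125833.
Recurrence: B ← B·(1+r) − €83.00.
Month 1: interest €50.52; balance after payment €3,982.52.
Month 2: interest €50.11; balance after payment €3,949.64.
Closed form: n = −ln(1 − rB₀/P)/ln(1+r) = −ln(0.3913)/ln(1.01258) ≈ 75.033, so the balance reaches zero during payment 76.

76 months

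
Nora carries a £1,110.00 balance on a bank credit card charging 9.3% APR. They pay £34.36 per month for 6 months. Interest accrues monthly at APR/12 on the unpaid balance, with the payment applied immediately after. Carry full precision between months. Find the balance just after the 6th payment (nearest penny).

£952.43

Monthly rate r = 9.3%/12 = 0.775% = 0.00775.
Each month: B ← B·(1+r) − £34.36.
Month 1: interest £8.60; balance after payment £1,084.24.
Month 2: interest £8.40; balance after payment £1,058.29.
Month 3: interest £8.20; balance after payment £1,032.13.
Month 4: interest £8.00; balance after payment £1,005.77.
Month 5: interest £7.79; balance after payment £979.20.
Month 6: interest £7.59; balance after payment £952.43.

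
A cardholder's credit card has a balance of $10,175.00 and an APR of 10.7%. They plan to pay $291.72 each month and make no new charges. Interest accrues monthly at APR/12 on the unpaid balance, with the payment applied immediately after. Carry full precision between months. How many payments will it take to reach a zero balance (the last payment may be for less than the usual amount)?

Monthly rate r = 10.7%/12 = 0.891667% = 0.00891667.
Recurrence: B ← B·(1+r) − $291.72.
Month 1: interest $90.73; balance after payment $9,974.01.
Month 2: interest $88.93; balance after payment $9,771.22.
Closed form: n = −ln(1 − rB₀/P)/ln(1+r) = −ln(0.68899)/ln(1.00892) ≈ 41.964, so the balance reaches zero during payment 42.

42 payments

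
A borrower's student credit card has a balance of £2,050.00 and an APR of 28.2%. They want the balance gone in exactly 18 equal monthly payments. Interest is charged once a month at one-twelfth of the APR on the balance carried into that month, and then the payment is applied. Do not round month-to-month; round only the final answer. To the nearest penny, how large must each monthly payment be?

Monthly rate r = 28.2%/12 = 2.35% = 0.0235.
Level-payment amortization: P = B₀·r / (1 − (1+r)^(−n)) = 2050.00·0.0235 / (1 − 1.0235^(−18)).
Denominator 1 − (1+r)^(−18) = 0.341707732.
P = 48.175 / 0.341707732 ≈ 140.98.

£140.98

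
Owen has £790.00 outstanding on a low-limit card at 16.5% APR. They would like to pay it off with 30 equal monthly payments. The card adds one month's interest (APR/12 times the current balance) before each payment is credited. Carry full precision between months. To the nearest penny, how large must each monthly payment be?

Monthly rate r = 16.5%/12 = 1.375% = 0.01375.
Level-payment amortization: P = B₀·r / (1 − (1+r)^(−n)) = 790.00·0.01375 / (1 − 1.01375^(−30)).
Denominator 1 − (1+r)^(−30) = 0.336143849.
P = 10.8625 / 0.336143849 ≈ 32.32.

£32.32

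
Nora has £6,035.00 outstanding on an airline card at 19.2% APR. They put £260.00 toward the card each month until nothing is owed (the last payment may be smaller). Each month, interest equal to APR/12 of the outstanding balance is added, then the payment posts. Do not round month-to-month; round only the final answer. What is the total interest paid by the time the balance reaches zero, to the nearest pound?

Monthly rate r = 19.2%/12 = 1.6% = 0.016.
Payoff takes n = ⌈−ln(1 − rB₀/P)/ln(1+r)⌉ = ⌈29.246⌉ = 30 payments; the last is £64.40.
Total paid = 29·£260.00 + £64.40 = £7,604.40.
Total interest = total paid − principal = £7,604.40 − £6,035.00 = £1,569.40.

£1,569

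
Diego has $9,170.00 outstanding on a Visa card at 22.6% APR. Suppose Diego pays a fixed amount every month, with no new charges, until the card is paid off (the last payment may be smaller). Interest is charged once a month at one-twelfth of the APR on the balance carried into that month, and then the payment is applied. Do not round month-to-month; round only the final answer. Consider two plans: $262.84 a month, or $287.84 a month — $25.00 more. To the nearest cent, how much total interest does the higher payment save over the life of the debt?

$941.02

Monthly rate r = 22.6%/12 = 1.88333% = 0.0188333.
At $262.84/mo: n = ⌈−ln(1 − rB₀/P)/ln(1+r)⌉ = 58 payments (last $94.72); total interest = total paid − $9,170.00 = $5,906.60.
At $287.84/mo: 50 payments (last $31.42); total interest $4,965.58.
Interest saved = $5,906.60 − $4,965.58 = $941.02.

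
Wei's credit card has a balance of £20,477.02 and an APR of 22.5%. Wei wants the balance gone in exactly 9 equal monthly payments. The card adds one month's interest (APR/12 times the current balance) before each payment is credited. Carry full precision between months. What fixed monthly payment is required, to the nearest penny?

£2,493.81

Monthly rate r = 22.5%/12 = 1.875% = 0.01875.
Level-payment amortization: P = B₀·r / (1 − (1+r)^(−n)) = 20477.02·0.01875 / (1 − 1.01875^(−9)).
Denominator 1 − (1+r)^(−9) = 0.153959011.
P = 383.944 / 0.153959011 ≈ 2493.81.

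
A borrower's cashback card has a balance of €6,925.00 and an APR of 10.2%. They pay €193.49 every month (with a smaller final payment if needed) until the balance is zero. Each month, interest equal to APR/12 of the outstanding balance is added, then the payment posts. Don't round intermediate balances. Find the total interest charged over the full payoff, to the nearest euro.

Monthly rate r = 10.2%/12 = 0.85% = 0.0085.
Payoff takes n = ⌈−ln(1 − rB₀/P)/ln(1+r)⌉ = ⌈42.853⌉ = 43 payments; the last is €165.22.
Total paid = 42·€193.49 + €165.22 = €8,291.80.
Total interest = total paid − principal = €8,291.80 − €6,925.00 = €1,366.80.

€1,367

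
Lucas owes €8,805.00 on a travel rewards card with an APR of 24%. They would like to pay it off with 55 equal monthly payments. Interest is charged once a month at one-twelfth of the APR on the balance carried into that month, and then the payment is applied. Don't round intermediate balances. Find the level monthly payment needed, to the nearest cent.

€265.41

Monthly rate r = 24%/12 = 2% = 0.02.
Level-payment amortization: P = B₀·r / (1 − (1+r)^(−n)) = 8805.00·0.02 / (1 − 1.02^(−55)).
Denominator 1 − (1+r)^(−55) = 0.66349575.
P = 176.1 / 0.66349575 ≈ 265.41.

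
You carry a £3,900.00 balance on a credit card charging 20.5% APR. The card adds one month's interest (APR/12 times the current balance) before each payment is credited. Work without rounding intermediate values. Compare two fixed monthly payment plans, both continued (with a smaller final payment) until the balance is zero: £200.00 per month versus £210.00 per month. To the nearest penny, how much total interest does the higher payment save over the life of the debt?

Monthly rate r = 20.5%/12 = 1.70833% = 0.0170833.
At £200.00/mo: n = ⌈−ln(1 − rB₀/P)/ln(1+r)⌉ = 24 payments (last £183.78); total interest = total paid − £3,900.00 = £883.78.
At £210.00/mo: 23 payments (last £111.83); total interest £831.83.
Interest saved = £883.78 − £831.83 = £51.95.

£51.95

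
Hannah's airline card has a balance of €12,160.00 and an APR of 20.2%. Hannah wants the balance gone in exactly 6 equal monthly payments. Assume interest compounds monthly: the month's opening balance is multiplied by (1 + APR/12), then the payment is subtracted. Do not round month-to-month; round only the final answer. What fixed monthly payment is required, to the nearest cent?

€2,147.73

Monthly rate r = 20.2%/12 = 1.68333% = 0.0168333.
Level-payment amortization: P = B₀·r / (1 − (1+r)^(−n)) = 12160.00·0.0168333 / (1 − 1.01683^(−6)).
Denominator 1 − (1+r)^(−6) = 0.0953067451.
P = 204.693 / 0.0953067451 ≈ 2147.73.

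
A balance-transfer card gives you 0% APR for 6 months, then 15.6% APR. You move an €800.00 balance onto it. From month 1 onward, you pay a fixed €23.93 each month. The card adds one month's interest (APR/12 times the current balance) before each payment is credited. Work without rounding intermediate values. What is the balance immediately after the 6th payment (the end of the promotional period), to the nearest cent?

Promo months 1–6 at r₀ = 0%/12 = 0; months 7+ at r₁ = 15.6%/12 = 0.013.
After month 6 (no interest yet): B = €800.00 − 6·€23.93 = €656.42.

€656.42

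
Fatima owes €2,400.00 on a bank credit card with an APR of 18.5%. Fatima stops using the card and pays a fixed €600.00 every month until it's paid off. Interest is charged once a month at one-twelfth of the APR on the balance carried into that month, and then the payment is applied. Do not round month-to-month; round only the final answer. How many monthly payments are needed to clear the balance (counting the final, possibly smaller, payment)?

5 months

Monthly rate r = 18.5%/12 = 1.54167% = 0.0154167.
Recurrence: B ← B·(1+r) − €600.00.
Month 1: interest €37.00; balance after payment €1,837.00.
Month 2: interest €28.32; balance after payment €1,265.32.
Month 3: interest €19.51; balance after payment €684.83.
Month 4: interest €10.56; balance after payment €95.39.
Month 5: interest €1.47; balance after payment €0.00.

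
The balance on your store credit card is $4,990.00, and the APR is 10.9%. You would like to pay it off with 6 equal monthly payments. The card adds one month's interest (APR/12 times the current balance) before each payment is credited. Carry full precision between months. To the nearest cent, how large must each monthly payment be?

$858.31

Monthly rate r = 10.9%/12 = 0.908333% = 0.00908333.
Level-payment amortization: P = B₀·r / (1 − (1+r)^(−n)) = 4990.00·0.00908333 / (1 − 1.00908^(−6)).
Denominator 1 − (1+r)^(−6) = 0.0528084803.
P = 45.3258 / 0.0528084803 ≈ 858.31.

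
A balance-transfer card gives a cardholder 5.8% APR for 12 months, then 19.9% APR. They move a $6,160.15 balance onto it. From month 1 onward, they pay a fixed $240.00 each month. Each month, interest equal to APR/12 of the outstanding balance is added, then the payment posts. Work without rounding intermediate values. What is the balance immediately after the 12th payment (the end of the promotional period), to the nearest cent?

Promo months 1–12 at r₀ = 5.8%/12 = 0.00483333; months 13+ at r₁ = 19.9%/12 = 0.0165833.
After month 12: iterate B ← B·(1+r₀) − $240.00 for 12 months → $3,569.28.

$3,569.28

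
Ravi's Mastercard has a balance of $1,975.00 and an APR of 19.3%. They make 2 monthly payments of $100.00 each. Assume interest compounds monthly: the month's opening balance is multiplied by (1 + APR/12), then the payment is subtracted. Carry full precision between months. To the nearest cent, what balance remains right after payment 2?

Monthly rate r = 19.3%/12 = 1.60833% = 0.0160833.
Each month: B ← B·(1+r) − $100.00.
Month 1: interest $31.76; balance after payment $1,906.76.
Month 2: interest $30.67; balance after payment $1,837.43.

$1,837.43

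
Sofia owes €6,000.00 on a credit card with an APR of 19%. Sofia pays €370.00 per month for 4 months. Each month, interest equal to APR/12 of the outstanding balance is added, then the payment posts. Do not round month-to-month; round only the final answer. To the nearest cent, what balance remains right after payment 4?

€4,873.60

Monthly rate r = 19%/12 = 1.58333% = 0.0158333.
Each month: B ← B·(1+r) − €370.00.
Month 1: interest €95.00; balance after payment €5,725.00.
Month 2: interest €90.65; balance after payment €5,445.65.
Month 3: interest €86.22; balance after payment €5,161.87.
Month 4: interest €81.73; balance after payment €4,873.60.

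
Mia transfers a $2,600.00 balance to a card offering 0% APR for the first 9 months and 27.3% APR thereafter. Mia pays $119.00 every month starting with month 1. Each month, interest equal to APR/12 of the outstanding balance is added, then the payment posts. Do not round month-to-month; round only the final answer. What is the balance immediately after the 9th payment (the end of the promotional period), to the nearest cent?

$1,529.00

Promo months 1–9 at r₀ = 0%/12 = 0; months 10+ at r₁ = 27.3%/12 = 0.02275.
After month 9 (no interest yet): B = $2,600.00 − 9·$119.00 = $1,529.00.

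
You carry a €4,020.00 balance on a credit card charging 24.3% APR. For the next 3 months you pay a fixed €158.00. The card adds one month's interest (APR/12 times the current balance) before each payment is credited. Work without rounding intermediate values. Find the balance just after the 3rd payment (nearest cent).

Monthly rate r = 24.3%/12 = 2.025% = 0.02025.
Each month: B ← B·(1+r) − €158.00.
Month 1: interest €81.41; balance after payment €3,943.40.
Month 2: interest €79.85; balance after payment €3,865.26.
Month 3: interest €78.27; balance after payment €3,785.53.

€3,785.53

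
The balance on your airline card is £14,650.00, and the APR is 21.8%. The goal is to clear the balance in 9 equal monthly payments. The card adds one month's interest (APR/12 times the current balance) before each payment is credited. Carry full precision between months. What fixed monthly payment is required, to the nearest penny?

Monthly rate r = 21.8%/12 = 1.81667% = 0.0181667.
Level-payment amortization: P = B₀·r / (1 − (1+r)^(−n)) = 14650.00·0.0181667 / (1 − 1.01817^(−9)).
Denominator 1 − (1+r)^(−9) = 0.149586536.
P = 266.142 / 0.149586536 ≈ 1779.18.

£1,779.18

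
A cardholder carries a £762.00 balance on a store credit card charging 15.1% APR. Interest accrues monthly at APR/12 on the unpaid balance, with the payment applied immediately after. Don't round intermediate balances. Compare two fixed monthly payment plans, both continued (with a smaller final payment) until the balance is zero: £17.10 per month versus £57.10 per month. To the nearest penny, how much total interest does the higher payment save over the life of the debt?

Monthly rate r = 15.1%/12 = 1.25833% = 0.0125833.
At £17.10/mo: n = ⌈−ln(1 − rB₀/P)/ln(1+r)⌉ = 66 payments (last £13.46); total interest = total paid − £762.00 = £362.96.
At £57.10/mo: 15 payments (last £40.10); total interest £77.50.
Interest saved = £362.96 − £77.50 = £285.46.

£285.46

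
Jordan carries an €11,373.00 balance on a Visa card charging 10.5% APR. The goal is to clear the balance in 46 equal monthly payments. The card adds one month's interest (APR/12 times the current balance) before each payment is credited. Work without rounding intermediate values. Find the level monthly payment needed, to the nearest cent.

€301.39

Monthly rate r = 10.5%/12 = 0.875% = 0.00875.
Level-payment amortization: P = B₀·r / (1 − (1+r)^(−n)) = 11373.00·0.00875 / (1 − 1.00875^(−46)).
Denominator 1 − (1+r)^(−46) = 0.330182015.
P = 99.5138 / 0.330182015 ≈ 301.39.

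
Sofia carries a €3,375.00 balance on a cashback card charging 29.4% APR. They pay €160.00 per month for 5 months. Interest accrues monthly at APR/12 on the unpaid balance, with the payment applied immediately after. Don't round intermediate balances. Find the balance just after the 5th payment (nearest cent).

€2,969.03

Monthly rate r = 29.4%/12 = 2.45% = 0.0245.
Each month: B ← B·(1+r) − €160.00.
Month 1: interest €82.69; balance after payment €3,297.69.
Month 2: interest €80.79; balance after payment €3,218.48.
Month 3: interest €78.85; balance after payment €3,137.33.
Month 4: interest €76.86; balance after payment €3,054.20.
Month 5: interest €74.83; balance after payment €2,969.03.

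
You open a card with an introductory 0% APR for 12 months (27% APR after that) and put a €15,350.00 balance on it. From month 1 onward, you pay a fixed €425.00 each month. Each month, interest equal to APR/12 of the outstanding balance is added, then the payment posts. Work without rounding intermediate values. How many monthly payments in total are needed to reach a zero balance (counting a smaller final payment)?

48 months

Promo months 1–12 at r₀ = 0%/12 = 0; months 13+ at r₁ = 27%/12 = 0.0225.
After month 12 (no interest yet): B = €15,350.00 − 12·€425.00 = €10,250.00.
Then at r₁ with €425.00/mo: n₂ = −ln(1 − r₁·B/P)/ln(1+r₁) ≈ 35.16 → 36 more payments.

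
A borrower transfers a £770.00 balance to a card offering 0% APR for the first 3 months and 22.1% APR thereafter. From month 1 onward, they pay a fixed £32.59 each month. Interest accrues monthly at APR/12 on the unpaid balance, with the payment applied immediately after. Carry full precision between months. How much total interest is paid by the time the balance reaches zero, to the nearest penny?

Promo months 1–3 at r₀ = 0%/12 = 0; months 4+ at r₁ = 22.1%/12 = 0.0184167.
After month 3 (no interest yet): B = £770.00 − 3·£32.59 = £672.23.
Then at r₁ with £32.59/mo: n₂ = −ln(1 − r₁·B/P)/ln(1+r₁) ≈ 26.18 → 27 more payments.
Total paid = 29·£32.59 + £6.05 = £951.16; interest = £951.16 − £770.00 = £181.16.

£181.16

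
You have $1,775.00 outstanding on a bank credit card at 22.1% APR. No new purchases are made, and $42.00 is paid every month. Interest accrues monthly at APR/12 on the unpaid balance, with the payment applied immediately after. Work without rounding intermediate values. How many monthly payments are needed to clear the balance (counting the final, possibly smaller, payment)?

Monthly rate r = 22.1%/12 = 1.84167% = 0.0184167.
Recurrence: B ← B·(1+r) − $42.00.
Month 1: interest $32.69; balance after payment $1,765.69.
Month 2: interest $32.52; balance after payment $1,756.21.
Closed form: n = −ln(1 − rB₀/P)/ln(1+r) = −ln(0.22168)/ln(1.01842) ≈ 82.554, so the balance reaches zero during payment 83.

83 payments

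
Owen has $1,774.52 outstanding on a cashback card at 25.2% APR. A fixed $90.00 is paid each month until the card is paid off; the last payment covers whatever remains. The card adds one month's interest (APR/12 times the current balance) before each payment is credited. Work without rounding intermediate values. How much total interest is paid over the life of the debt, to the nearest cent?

$540.48

Monthly rate r = 25.2%/12 = 2.1% = 0.021.
Payoff takes n = ⌈−ln(1 − rB₀/P)/ln(1+r)⌉ = ⌈25.720⌉ = 26 payments; the last is $65.00.
Total paid = 25·$90.00 + $65.00 = $2,315.00.
Total interest = total paid − principal = $2,315.00 − $1,774.52 = $540.48.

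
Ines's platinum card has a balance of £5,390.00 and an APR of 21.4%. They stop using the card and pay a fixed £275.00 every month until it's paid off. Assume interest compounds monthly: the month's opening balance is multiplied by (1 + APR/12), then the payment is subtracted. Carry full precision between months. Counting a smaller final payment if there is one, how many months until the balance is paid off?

25 months

Monthly rate r = 21.4%/12 = 1.78333% = 0.0178333.
Recurrence: B ← B·(1+r) − £275.00.
Month 1: interest £96.12; balance after payment £5,211.12.
Month 2: interest £92.93; balance after payment £5,029.05.
Closed form: n = −ln(1 − rB₀/P)/ln(1+r) = −ln(0.65047)/ln(1.01783) ≈ 24.330, so the balance reaches zero during payment 25.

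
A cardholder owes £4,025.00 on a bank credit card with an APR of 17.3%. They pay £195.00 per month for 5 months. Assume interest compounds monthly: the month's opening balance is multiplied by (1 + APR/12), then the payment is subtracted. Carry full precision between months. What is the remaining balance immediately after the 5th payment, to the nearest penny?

£3,320.10

Monthly rate r = 17.3%/12 = 1.44167% = 0.0144167.
Each month: B ← B·(1+r) − £195.00.
Month 1: interest £58.03; balance after payment £3,888.03.
Month 2: interest £56.05; balance after payment £3,749.08.
Month 3: interest £54.05; balance after payment £3,608.13.
Month 4: interest £52.02; balance after payment £3,465.15.
Month 5: interest £49.96; balance after payment £3,320.10.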